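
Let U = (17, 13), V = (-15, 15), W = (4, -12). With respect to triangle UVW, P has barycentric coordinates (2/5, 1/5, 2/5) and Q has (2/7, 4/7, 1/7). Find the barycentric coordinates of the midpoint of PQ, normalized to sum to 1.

(12/35, 27/70, 19/70)

Since both coordinate triples sum to 1, the midpoint's barycentrics are the componentwise average.
(2/5+2/7)/2 = 12/35; similarly 27/70 and 19/70.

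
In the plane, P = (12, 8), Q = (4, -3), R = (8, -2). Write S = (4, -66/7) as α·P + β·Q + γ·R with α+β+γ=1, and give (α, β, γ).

Signed area of the reference triangle: [PQR] = ½·(12·(-3−(-2)) + 4·(-2−8) + 8·(8−(-3))) = ½·(-12 − 40 + 88) = 18.
[SQR] = ½·(4·(-3−(-2)) + 4·(-2−(-66/7)) + 8·(-66/7−(-3))) = ½·(-4 + 208/7 − 360/7) = -90/7, so the P-coordinate is (-90/7)/18 = -5/7.
[PSR] = ½·(12·(-66/7−(-2)) + 4·(-2−8) + 8·(8−(-66/7))) = ½·(-624/7 − 40 + 976/7) = 36/7, so the Q-coordinate is 2/7.
[PQS] = ½·(12·(-3−(-66/7)) + 4·(-66/7−8) + 4·(8−(-3))) = ½·(540/7 − 488/7 + 44) = 180/7, so the R-coordinate is 10/7.
Check: -5/7 + 2/7 + 10/7 = 1.

(-5/7, 2/7, 10/7)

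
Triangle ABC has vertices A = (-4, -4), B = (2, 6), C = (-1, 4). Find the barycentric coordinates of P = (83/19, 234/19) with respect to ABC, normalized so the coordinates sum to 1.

(-15/19, 1, 15/19)

Signed area of the reference triangle: [ABC] = ½·((-4)·(6−4) + 2·(4−(-4)) + (-1)·(-4−6)) = ½·(-8 + 16 + 10) = 9.
[PBC] = ½·((83/19)·(6−4) + 2·(4−(234/19)) + (-1)·(234/19−6)) = ½·(166/19 − 316/19 − 120/19) = -135/19, so the A-coordinate is (-135/19)/9 = -15/19.
[APC] = ½·((-4)·(234/19−4) + (83/19)·(4−(-4)) + (-1)·(-4−(234/19))) = ½·(-632/19 + 664/19 + 310/19) = 9, so the B-coordinate is 1.
[ABP] = ½·((-4)·(6−(234/19)) + 2·(234/19−(-4)) + (83/19)·(-4−6)) = ½·(480/19 + 620/19 − 830/19) = 135/19, so the C-coordinate is 15/19.
Check: -15/19 + 1 + 15/19 = 1.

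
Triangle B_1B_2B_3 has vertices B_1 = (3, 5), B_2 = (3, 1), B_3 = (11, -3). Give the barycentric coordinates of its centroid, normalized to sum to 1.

The centroid is the average of the vertices, so each weight is 1/3.

(1/3, 1/3, 1/3)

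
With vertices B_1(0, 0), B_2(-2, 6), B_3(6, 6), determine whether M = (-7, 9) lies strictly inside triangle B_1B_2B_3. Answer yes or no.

no

Barycentric coordinates of M: (-1/2, 2, -1/2).
The three coordinates are negative, positive, negative; a point is interior exactly when all three are positive.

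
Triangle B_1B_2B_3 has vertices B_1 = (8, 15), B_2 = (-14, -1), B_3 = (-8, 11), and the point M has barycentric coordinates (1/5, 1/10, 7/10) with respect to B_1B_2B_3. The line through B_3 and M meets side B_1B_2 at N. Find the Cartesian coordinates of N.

Line B_3M meets B_1B_2 where the B_3-coordinate vanishes; zeroing M's B_3-weight and renormalizing leaves B_1, B_2-weights 1/5 : 1/10 → (2/3, 1/3).
So N = (2/3)·B_1 + (1/3)·B_2 = (2/3, 29/3).

(2/3, 29/3)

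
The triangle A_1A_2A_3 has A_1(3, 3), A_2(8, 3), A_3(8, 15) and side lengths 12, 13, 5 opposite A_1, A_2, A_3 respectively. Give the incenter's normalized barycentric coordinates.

The incenter has barycentric coordinates proportional to the opposite side lengths: (12 : 13 : 5).
Normalizing by 12+13+5 = 30 gives (2/5, 13/30, 1/6).

(2/5, 13/30, 1/6)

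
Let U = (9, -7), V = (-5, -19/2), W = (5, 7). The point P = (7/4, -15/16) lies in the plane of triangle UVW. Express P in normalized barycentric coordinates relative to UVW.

(1/8, 3/8, 1/2)

Signed area of the reference triangle: [UVW] = ½·(9·(-19/2−7) + (-5)·(7−(-7)) + 5·(-7−(-19/2))) = ½·(-297/2 − 70 + 25/2) = -103.
[PVW] = ½·((7/4)·(-19/2−7) + (-5)·(7−(-15/16)) + 5·(-15/16−(-19/2))) = ½·(-231/8 − 635/16 + 685/16) = -103/8, so the U-coordinate is (-103/8)/(-103) = 1/8.
[UPW] = ½·(9·(-15/16−7) + (7/4)·(7−(-7)) + 5·(-7−(-15/16))) = ½·(-1143/16 + 49/2 − 485/16) = -309/8, so the V-coordinate is 3/8.
[UVP] = ½·(9·(-19/2−(-15/16)) + (-5)·(-15/16−(-7)) + (7/4)·(-7−(-19/2))) = ½·(-1233/16 − 485/16 + 35/8) = -103/2, so the W-coordinate is 1/2.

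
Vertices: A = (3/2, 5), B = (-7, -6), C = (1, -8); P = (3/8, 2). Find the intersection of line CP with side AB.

Barycentric coordinates of P with respect to ABC: (3/4, 1/8, 1/8).
On side AB the C-coordinate is zero; dropping P's C-weight 1/8 and renormalizing the remaining 3/4 : 1/8 gives weights 6/7, 1/7 on A, B.
Q = (6/7)·(3/2, 5) + (1/7)·(-7, -6) = (2/7, 24/7).

(2/7, 24/7)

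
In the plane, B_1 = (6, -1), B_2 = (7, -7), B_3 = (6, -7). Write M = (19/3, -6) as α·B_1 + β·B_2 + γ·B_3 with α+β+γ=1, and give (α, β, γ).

(1/6, 1/3, 1/2)

Signed area of the reference triangle: [B_1B_2B_3] = ½·(6·(-7−(-7)) + 7·(-7−(-1)) + 6·(-1−(-7))) = ½·(0 − 42 + 36) = -3.
[MB_2B_3] = ½·((19/3)·(-7−(-7)) + 7·(-7−(-6)) + 6·(-6−(-7))) = ½·(0 − 7 + 6) = -1/2, so the B_1-coordinate is (-1/2)/(-3) = 1/6.
[B_1MB_3] = ½·(6·(-6−(-7)) + (19/3)·(-7−(-1)) + 6·(-1−(-6))) = ½·(6 − 38 + 30) = -1, so the B_2-coordinate is 1/3.
[B_1B_2M] = ½·(6·(-7−(-6)) + 7·(-6−(-1)) + (19/3)·(-1−(-7))) = ½·(-6 − 35 + 38) = -3/2, so the B_3-coordinate is 1/2.
Check: 1/6 + 1/3 + 1/2 = 1.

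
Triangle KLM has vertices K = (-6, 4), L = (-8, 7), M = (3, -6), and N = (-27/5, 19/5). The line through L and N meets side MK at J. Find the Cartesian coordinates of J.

(-3/2, -1)

Barycentric coordinates of N with respect to KLM: (1/5, 3/5, 1/5).
On side MK the L-coordinate is zero; dropping N's L-weight 3/5 and renormalizing the remaining 1/5 : 1/5 gives weights 1/2, 1/2 on M, K.
J = (1/2)·(3, -6) + (1/2)·(-6, 4) = (-3/2, -1).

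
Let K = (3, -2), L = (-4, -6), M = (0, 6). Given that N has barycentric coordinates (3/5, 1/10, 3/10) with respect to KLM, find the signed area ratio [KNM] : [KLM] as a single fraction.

The signed ratio [KNM]/[KLM] equals the barycentric coordinate of N at vertex L, which is 1/10.

1/10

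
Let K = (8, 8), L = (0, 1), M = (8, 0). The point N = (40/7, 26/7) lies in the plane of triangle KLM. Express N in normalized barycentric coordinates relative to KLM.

Signed area of the reference triangle: [KLM] = ½·(8·(1−0) + 0·(0−8) + 8·(8−1)) = ½·(8 + 0 + 56) = 32.
[NLM] = ½·((40/7)·(1−0) + 0·(0−(26/7)) + 8·(26/7−1)) = ½·(40/7 + 0 + 152/7) = 96/7, so the K-coordinate is (96/7)/32 = 3/7.
[KNM] = ½·(8·(26/7−0) + (40/7)·(0−8) + 8·(8−(26/7))) = ½·(208/7 − 320/7 + 240/7) = 64/7, so the L-coordinate is 2/7.
[KLN] = ½·(8·(1−(26/7)) + 0·(26/7−8) + (40/7)·(8−1)) = ½·(-152/7 + 0 + 40) = 64/7, so the M-coordinate is 2/7.

(3/7, 2/7, 2/7)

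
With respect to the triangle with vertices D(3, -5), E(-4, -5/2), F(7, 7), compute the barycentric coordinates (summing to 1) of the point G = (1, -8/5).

Signed area of the reference triangle: [DEF] = ½·(3·(-5/2−7) + (-4)·(7−(-5)) + 7·(-5−(-5/2))) = ½·(-57/2 − 48 − 35/2) = -47.
[GEF] = ½·(1·(-5/2−7) + (-4)·(7−(-8/5)) + 7·(-8/5−(-5/2))) = ½·(-19/2 − 172/5 + 63/10) = -94/5, so the D-coordinate is (-94/5)/(-47) = 2/5.
[DGF] = ½·(3·(-8/5−7) + 1·(7−(-5)) + 7·(-5−(-8/5))) = ½·(-129/5 + 12 − 119/5) = -94/5, so the E-coordinate is 2/5.
[DEG] = ½·(3·(-5/2−(-8/5)) + (-4)·(-8/5−(-5)) + 1·(-5−(-5/2))) = ½·(-27/10 − 68/5 − 5/2) = -47/5, so the F-coordinate is 1/5.
Check: 2/5 + 2/5 + 1/5 = 1.

(2/5, 2/5, 1/5)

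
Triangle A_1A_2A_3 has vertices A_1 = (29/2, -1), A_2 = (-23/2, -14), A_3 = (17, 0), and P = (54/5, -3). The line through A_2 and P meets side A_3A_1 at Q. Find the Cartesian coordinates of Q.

(131/8, -1/4)

Barycentric coordinates of P with respect to A_1A_2A_3: (1/5, 1/5, 3/5).
On side A_3A_1 the A_2-coordinate is zero; dropping P's A_2-weight 1/5 and renormalizing the remaining 3/5 : 1/5 gives weights 3/4, 1/4 on A_3, A_1.
Q = (3/4)·(17, 0) + (1/4)·(29/2, -1) = (131/8, -1/4).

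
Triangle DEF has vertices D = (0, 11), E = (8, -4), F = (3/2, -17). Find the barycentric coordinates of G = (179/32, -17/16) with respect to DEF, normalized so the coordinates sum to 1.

Signed area of the reference triangle: [DEF] = ½·(0·(-4−(-17)) + 8·(-17−11) + (3/2)·(11−(-4))) = ½·(0 − 224 + 45/2) = -403/4.
[GEF] = ½·((179/32)·(-4−(-17)) + 8·(-17−(-17/16)) + (3/2)·(-17/16−(-4))) = ½·(2327/32 − 255/2 + 141/32) = -403/16, so the D-coordinate is (-403/16)/(-403/4) = 1/4.
[DGF] = ½·(0·(-17/16−(-17)) + (179/32)·(-17−11) + (3/2)·(11−(-17/16))) = ½·(0 − 1253/8 + 579/32) = -4433/64, so the E-coordinate is 11/16.
[DEG] = ½·(0·(-4−(-17/16)) + 8·(-17/16−11) + (179/32)·(11−(-4))) = ½·(0 − 193/2 + 2685/32) = -403/64, so the F-coordinate is 1/16.
Check: 1/4 + 11/16 + 1/16 = 1.

(1/4, 11/16, 1/16)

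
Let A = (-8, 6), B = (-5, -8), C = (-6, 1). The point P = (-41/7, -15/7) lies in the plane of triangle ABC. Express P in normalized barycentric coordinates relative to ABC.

Signed area of the reference triangle: [ABC] = ½·((-8)·(-8−1) + (-5)·(1−6) + (-6)·(6−(-8))) = ½·(72 + 25 − 84) = 13/2.
[PBC] = ½·((-41/7)·(-8−1) + (-5)·(1−(-15/7)) + (-6)·(-15/7−(-8))) = ½·(369/7 − 110/7 − 246/7) = 13/14, so the A-coordinate is (13/14)/(13/2) = 1/7.
[APC] = ½·((-8)·(-15/7−1) + (-41/7)·(1−6) + (-6)·(6−(-15/7))) = ½·(176/7 + 205/7 − 342/7) = 39/14, so the B-coordinate is 3/7.
[ABP] = ½·((-8)·(-8−(-15/7)) + (-5)·(-15/7−6) + (-41/7)·(6−(-8))) = ½·(328/7 + 285/7 − 82) = 39/14, so the C-coordinate is 3/7.
Check: 1/7 + 3/7 + 3/7 = 1.

(1/7, 3/7, 3/7)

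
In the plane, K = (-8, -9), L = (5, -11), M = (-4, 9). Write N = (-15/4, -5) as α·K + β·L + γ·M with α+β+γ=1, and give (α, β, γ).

(1/2, 1/4, 1/4)

Signed area of the reference triangle: [KLM] = ½·((-8)·(-11−9) + 5·(9−(-9)) + (-4)·(-9−(-11))) = ½·(160 + 90 − 8) = 121.
[NLM] = ½·((-15/4)·(-11−9) + 5·(9−(-5)) + (-4)·(-5−(-11))) = ½·(75 + 70 − 24) = 121/2, so the K-coordinate is (121/2)/121 = 1/2.
[KNM] = ½·((-8)·(-5−9) + (-15/4)·(9−(-9)) + (-4)·(-9−(-5))) = ½·(112 − 135/2 + 16) = 121/4, so the L-coordinate is 1/4.
[KLN] = ½·((-8)·(-11−(-5)) + 5·(-5−(-9)) + (-15/4)·(-9−(-11))) = ½·(48 + 20 − 15/2) = 121/4, so the M-coordinate is 1/4.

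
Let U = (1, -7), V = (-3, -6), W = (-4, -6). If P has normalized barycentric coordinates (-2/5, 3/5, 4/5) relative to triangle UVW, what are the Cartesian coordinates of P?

P = (-2/5)·U + (3/5)·V + (4/5)·W.
x-coordinate: (-2/5)·1 + (3/5)·(-3) + (4/5)·(-4) = -27/5.
y-coordinate: (-2/5)·(-7) + (3/5)·(-6) + (4/5)·(-6) = -28/5.

(-27/5, -28/5)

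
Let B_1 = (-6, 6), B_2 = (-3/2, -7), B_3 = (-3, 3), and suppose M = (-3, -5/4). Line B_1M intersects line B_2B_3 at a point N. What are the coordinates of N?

Barycentric coordinates of M with respect to B_1B_2B_3: (1/4, 1/2, 1/4).
On side B_2B_3 the B_1-coordinate is zero; dropping M's B_1-weight 1/4 and renormalizing the remaining 1/2 : 1/4 gives weights 2/3, 1/3 on B_2, B_3.
N = (2/3)·(-3/2, -7) + (1/3)·(-3, 3) = (-2, -11/3).

(-2, -11/3)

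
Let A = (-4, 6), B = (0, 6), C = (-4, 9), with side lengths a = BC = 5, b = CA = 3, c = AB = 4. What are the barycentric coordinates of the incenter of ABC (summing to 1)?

The incenter has barycentric coordinates proportional to the opposite side lengths: (5 : 3 : 4).
Normalizing by 5+3+4 = 12 gives (5/12, 1/4, 1/3).

(5/12, 1/4, 1/3)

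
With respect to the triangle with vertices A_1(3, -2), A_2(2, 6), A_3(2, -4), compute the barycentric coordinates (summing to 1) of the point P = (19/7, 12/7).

(5/7, 3/7, -1/7)

Signed area of the reference triangle: [A_1A_2A_3] = ½·(3·(6−(-4)) + 2·(-4−(-2)) + 2·(-2−6)) = ½·(30 − 4 − 16) = 5.
[PA_2A_3] = ½·((19/7)·(6−(-4)) + 2·(-4−(12/7)) + 2·(12/7−6)) = ½·(190/7 − 80/7 − 60/7) = 25/7, so the A_1-coordinate is (25/7)/5 = 5/7.
[A_1PA_3] = ½·(3·(12/7−(-4)) + (19/7)·(-4−(-2)) + 2·(-2−(12/7))) = ½·(120/7 − 38/7 − 52/7) = 15/7, so the A_2-coordinate is 3/7.
[A_1A_2P] = ½·(3·(6−(12/7)) + 2·(12/7−(-2)) + (19/7)·(-2−6)) = ½·(90/7 + 52/7 − 152/7) = -5/7, so the A_3-coordinate is -1/7.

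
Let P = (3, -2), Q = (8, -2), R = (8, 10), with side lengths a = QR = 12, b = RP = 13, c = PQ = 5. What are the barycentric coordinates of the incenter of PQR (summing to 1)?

The incenter has barycentric coordinates proportional to the opposite side lengths: (12 : 13 : 5).
Normalizing by 12+13+5 = 30 gives (2/5, 13/30, 1/6).

(2/5, 13/30, 1/6)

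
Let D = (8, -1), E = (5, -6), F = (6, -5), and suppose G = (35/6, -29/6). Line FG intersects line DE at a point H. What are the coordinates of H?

(23/4, -19/4)

Barycentric coordinates of G with respect to DEF: (1/6, 1/2, 1/3).
On side DE the F-coordinate is zero; dropping G's F-weight 1/3 and renormalizing the remaining 1/6 : 1/2 gives weights 1/4, 3/4 on D, E.
H = (1/4)·(8, -1) + (3/4)·(5, -6) = (23/4, -19/4).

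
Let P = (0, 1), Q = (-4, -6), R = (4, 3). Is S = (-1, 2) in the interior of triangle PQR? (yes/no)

no

Barycentric coordinates of S: (37/20, -3/10, -11/20).
The three coordinates are positive, negative, negative; a point is interior exactly when all three are positive.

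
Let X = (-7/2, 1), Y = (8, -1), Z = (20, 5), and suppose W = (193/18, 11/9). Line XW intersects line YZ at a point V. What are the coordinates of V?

Barycentric coordinates of W with respect to XYZ: (1/9, 5/9, 1/3).
On side YZ the X-coordinate is zero; dropping W's X-weight 1/9 and renormalizing the remaining 5/9 : 1/3 gives weights 5/8, 3/8 on Y, Z.
V = (5/8)·(8, -1) + (3/8)·(20, 5) = (25/2, 5/4).

(25/2, 5/4)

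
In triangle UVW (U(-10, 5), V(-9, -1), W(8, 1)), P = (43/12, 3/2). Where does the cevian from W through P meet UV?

Barycentric coordinates of P with respect to UVW: (1/6, 1/12, 3/4).
On side UV the W-coordinate is zero; dropping P's W-weight 3/4 and renormalizing the remaining 1/6 : 1/12 gives weights 2/3, 1/3 on U, V.
Q = (2/3)·(-10, 5) + (1/3)·(-9, -1) = (-29/3, 3).

(-29/3, 3)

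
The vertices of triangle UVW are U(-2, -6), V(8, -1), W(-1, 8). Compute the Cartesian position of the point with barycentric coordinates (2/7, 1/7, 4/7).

P = (2/7)·U + (1/7)·V + (4/7)·W.
x-coordinate: (2/7)·(-2) + (1/7)·8 + (4/7)·(-1) = 0.
y-coordinate: (2/7)·(-6) + (1/7)·(-1) + (4/7)·8 = 19/7.

(0, 19/7)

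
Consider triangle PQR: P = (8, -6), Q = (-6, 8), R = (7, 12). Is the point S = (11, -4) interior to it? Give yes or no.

Barycentric coordinates of S: (16/17, -4/17, 5/17).
The three coordinates are positive, negative, positive; a point is interior exactly when all three are positive.

no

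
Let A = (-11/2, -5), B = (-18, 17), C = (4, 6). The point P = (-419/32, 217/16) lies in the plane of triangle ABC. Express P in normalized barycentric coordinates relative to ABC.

(1/16, 3/4, 3/16)

Signed area of the reference triangle: [ABC] = ½·((-11/2)·(17−6) + (-18)·(6−(-5)) + 4·(-5−17)) = ½·(-121/2 − 198 − 88) = -693/4.
[PBC] = ½·((-419/32)·(17−6) + (-18)·(6−(217/16)) + 4·(217/16−17)) = ½·(-4609/32 + 1089/8 − 55/4) = -693/64, so the A-coordinate is (-693/64)/(-693/4) = 1/16.
[APC] = ½·((-11/2)·(217/16−6) + (-419/32)·(6−(-5)) + 4·(-5−(217/16))) = ½·(-1331/32 − 4609/32 − 297/4) = -2079/16, so the B-coordinate is 3/4.
[ABP] = ½·((-11/2)·(17−(217/16)) + (-18)·(217/16−(-5)) + (-419/32)·(-5−17)) = ½·(-605/32 − 2673/8 + 4609/16) = -2079/64, so the C-coordinate is 3/16.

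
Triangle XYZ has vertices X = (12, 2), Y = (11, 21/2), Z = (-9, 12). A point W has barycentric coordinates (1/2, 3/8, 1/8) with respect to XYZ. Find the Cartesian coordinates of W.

W = (1/2)·X + (3/8)·Y + (1/8)·Z.
x-coordinate: (1/2)·12 + (3/8)·11 + (1/8)·(-9) = 9.
y-coordinate: (1/2)·2 + (3/8)·(21/2) + (1/8)·12 = 103/16.

(9, 103/16)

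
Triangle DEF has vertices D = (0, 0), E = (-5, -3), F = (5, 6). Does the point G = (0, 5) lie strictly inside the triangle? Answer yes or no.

no

Barycentric coordinates of G: (-7/3, 5/3, 5/3).
The three coordinates are negative, positive, positive; a point is interior exactly when all three are positive.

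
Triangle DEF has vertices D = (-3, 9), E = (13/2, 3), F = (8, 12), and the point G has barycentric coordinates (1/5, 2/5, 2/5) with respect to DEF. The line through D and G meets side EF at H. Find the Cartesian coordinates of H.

Line DG meets EF where the D-coordinate vanishes; zeroing G's D-weight and renormalizing leaves E, F-weights 2/5 : 2/5 → (1/2, 1/2).
So H = (1/2)·E + (1/2)·F = (29/4, 15/2).

(29/4, 15/2)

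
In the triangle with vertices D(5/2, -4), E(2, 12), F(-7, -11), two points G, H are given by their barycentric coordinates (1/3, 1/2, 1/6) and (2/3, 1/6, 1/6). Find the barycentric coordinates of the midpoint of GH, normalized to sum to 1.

Since both coordinate triples sum to 1, the midpoint's barycentrics are the componentwise average.
(1/3+2/3)/2 = 1/2; similarly 1/3 and 1/6.

(1/2, 1/3, 1/6)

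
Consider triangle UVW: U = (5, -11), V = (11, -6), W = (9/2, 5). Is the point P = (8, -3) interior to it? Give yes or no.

Barycentric coordinates of P: (27/197, 104/197, 66/197).
The three coordinates are positive, positive, positive; a point is interior exactly when all three are positive.

yes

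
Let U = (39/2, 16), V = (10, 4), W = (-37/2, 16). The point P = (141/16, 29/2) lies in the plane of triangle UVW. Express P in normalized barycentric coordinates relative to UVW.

Signed area of the reference triangle: [UVW] = ½·((39/2)·(4−16) + 10·(16−16) + (-37/2)·(16−4)) = ½·(-234 + 0 − 222) = -228.
[PVW] = ½·((141/16)·(4−16) + 10·(16−(29/2)) + (-37/2)·(29/2−4)) = ½·(-423/4 + 15 − 777/4) = -285/2, so the U-coordinate is (-285/2)/(-228) = 5/8.
[UPW] = ½·((39/2)·(29/2−16) + (141/16)·(16−16) + (-37/2)·(16−(29/2))) = ½·(-117/4 + 0 − 111/4) = -57/2, so the V-coordinate is 1/8.
[UVP] = ½·((39/2)·(4−(29/2)) + 10·(29/2−16) + (141/16)·(16−4)) = ½·(-819/4 − 15 + 423/4) = -57, so the W-coordinate is 1/4.

(5/8, 1/8, 1/4)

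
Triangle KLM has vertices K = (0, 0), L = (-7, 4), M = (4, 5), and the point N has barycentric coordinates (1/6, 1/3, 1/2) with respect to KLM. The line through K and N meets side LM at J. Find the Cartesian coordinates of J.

(-2/5, 23/5)

Line KN meets LM where the K-coordinate vanishes; zeroing N's K-weight and renormalizing leaves L, M-weights 1/3 : 1/2 → (2/5, 3/5).
So J = (2/5)·L + (3/5)·M = (-2/5, 23/5).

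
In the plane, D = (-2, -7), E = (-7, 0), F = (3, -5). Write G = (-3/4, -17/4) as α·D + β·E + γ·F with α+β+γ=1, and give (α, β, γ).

(1/4, 1/4, 1/2)

Signed area of the reference triangle: [DEF] = ½·((-2)·(0−(-5)) + (-7)·(-5−(-7)) + 3·(-7−0)) = ½·(-10 − 14 − 21) = -45/2.
[GEF] = ½·((-3/4)·(0−(-5)) + (-7)·(-5−(-17/4)) + 3·(-17/4−0)) = ½·(-15/4 + 21/4 − 51/4) = -45/8, so the D-coordinate is (-45/8)/(-45/2) = 1/4.
[DGF] = ½·((-2)·(-17/4−(-5)) + (-3/4)·(-5−(-7)) + 3·(-7−(-17/4))) = ½·(-3/2 − 3/2 − 33/4) = -45/8, so the E-coordinate is 1/4.
[DEG] = ½·((-2)·(0−(-17/4)) + (-7)·(-17/4−(-7)) + (-3/4)·(-7−0)) = ½·(-17/2 − 77/4 + 21/4) = -45/4, so the F-coordinate is 1/2.
Check: 1/4 + 1/4 + 1/2 = 1.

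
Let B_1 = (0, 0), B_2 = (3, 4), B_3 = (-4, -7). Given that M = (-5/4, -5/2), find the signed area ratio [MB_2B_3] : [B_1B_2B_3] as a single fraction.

[B_1B_2B_3] = ½·(0·(4−(-7)) + 3·(-7−0) + (-4)·(0−4)) = ½·(0 − 21 + 16) = -5/2.
[MB_2B_3] = ½·((-5/4)·(4−(-7)) + 3·(-7−(-5/2)) + (-4)·(-5/2−4)) = ½·(-55/4 − 27/2 + 26) = -5/8, so the ratio is (-5/8)/(-5/2) = 1/4.

1/4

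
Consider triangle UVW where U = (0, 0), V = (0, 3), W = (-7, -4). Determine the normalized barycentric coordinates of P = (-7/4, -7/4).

Signed area of the reference triangle: [UVW] = ½·(0·(3−(-4)) + 0·(-4−0) + (-7)·(0−3)) = ½·(0 + 0 + 21) = 21/2.
[PVW] = ½·((-7/4)·(3−(-4)) + 0·(-4−(-7/4)) + (-7)·(-7/4−3)) = ½·(-49/4 + 0 + 133/4) = 21/2, so the U-coordinate is (21/2)/(21/2) = 1.
[UPW] = ½·(0·(-7/4−(-4)) + (-7/4)·(-4−0) + (-7)·(0−(-7/4))) = ½·(0 + 7 − 49/4) = -21/8, so the V-coordinate is -1/4.
[UVP] = ½·(0·(3−(-7/4)) + 0·(-7/4−0) + (-7/4)·(0−3)) = ½·(0 + 0 + 21/4) = 21/8, so the W-coordinate is 1/4.

(1, -1/4, 1/4)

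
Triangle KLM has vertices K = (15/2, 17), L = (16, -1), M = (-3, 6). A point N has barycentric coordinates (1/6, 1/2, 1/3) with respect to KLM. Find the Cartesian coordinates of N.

N = (1/6)·K + (1/2)·L + (1/3)·M.
x-coordinate: (1/6)·(15/2) + (1/2)·16 + (1/3)·(-3) = 33/4.
y-coordinate: (1/6)·17 + (1/2)·(-1) + (1/3)·6 = 13/3.

(33/4, 13/3)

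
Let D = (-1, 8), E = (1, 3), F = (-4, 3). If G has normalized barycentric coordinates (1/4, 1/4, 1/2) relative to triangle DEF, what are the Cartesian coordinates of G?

(-2, 17/4)

G = (1/4)·D + (1/4)·E + (1/2)·F.
x-coordinate: (1/4)·(-1) + (1/4)·1 + (1/2)·(-4) = -2.
y-coordinate: (1/4)·8 + (1/4)·3 + (1/2)·3 = 17/4.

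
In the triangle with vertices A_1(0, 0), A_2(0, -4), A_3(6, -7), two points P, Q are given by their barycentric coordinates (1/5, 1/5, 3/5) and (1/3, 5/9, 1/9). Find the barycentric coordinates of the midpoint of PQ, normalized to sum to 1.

(4/15, 17/45, 16/45)

Since both coordinate triples sum to 1, the midpoint's barycentrics are the componentwise average.
(1/5+1/3)/2 = 4/15; similarly 17/45 and 16/45.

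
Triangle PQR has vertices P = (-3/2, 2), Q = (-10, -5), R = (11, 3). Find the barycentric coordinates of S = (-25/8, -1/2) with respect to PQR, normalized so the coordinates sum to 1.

(1/2, 3/8, 1/8)

Signed area of the reference triangle: [PQR] = ½·((-3/2)·(-5−3) + (-10)·(3−2) + 11·(2−(-5))) = ½·(12 − 10 + 77) = 79/2.
[SQR] = ½·((-25/8)·(-5−3) + (-10)·(3−(-1/2)) + 11·(-1/2−(-5))) = ½·(25 − 35 + 99/2) = 79/4, so the P-coordinate is (79/4)/(79/2) = 1/2.
[PSR] = ½·((-3/2)·(-1/2−3) + (-25/8)·(3−2) + 11·(2−(-1/2))) = ½·(21/4 − 25/8 + 55/2) = 237/16, so the Q-coordinate is 3/8.
[PQS] = ½·((-3/2)·(-5−(-1/2)) + (-10)·(-1/2−2) + (-25/8)·(2−(-5))) = ½·(27/4 + 25 − 175/8) = 79/16, so the R-coordinate is 1/8.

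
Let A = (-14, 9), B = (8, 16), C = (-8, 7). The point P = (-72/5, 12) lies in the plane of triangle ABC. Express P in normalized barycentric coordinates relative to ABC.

(8/5, 1/5, -4/5)

Signed area of the reference triangle: [ABC] = ½·((-14)·(16−7) + 8·(7−9) + (-8)·(9−16)) = ½·(-126 − 16 + 56) = -43.
[PBC] = ½·((-72/5)·(16−7) + 8·(7−12) + (-8)·(12−16)) = ½·(-648/5 − 40 + 32) = -344/5, so the A-coordinate is (-344/5)/(-43) = 8/5.
[APC] = ½·((-14)·(12−7) + (-72/5)·(7−9) + (-8)·(9−12)) = ½·(-70 + 144/5 + 24) = -43/5, so the B-coordinate is 1/5.
[ABP] = ½·((-14)·(16−12) + 8·(12−9) + (-72/5)·(9−16)) = ½·(-56 + 24 + 504/5) = 172/5, so the C-coordinate is -4/5.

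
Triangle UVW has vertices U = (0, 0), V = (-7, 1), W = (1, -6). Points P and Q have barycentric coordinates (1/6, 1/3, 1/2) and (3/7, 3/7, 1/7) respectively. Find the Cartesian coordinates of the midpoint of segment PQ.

Barycentric coordinates of the midpoint are the average: (25/84, 8/21, 9/28).
Converting: (25/84)·U + (8/21)·V + (9/28)·W = (-197/84, -65/42).

(-197/84, -65/42)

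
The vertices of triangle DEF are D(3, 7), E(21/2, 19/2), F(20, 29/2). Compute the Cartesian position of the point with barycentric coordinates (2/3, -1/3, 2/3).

G = (2/3)·D + (-1/3)·E + (2/3)·F.
x-coordinate: (2/3)·3 + (-1/3)·(21/2) + (2/3)·20 = 71/6.
y-coordinate: (2/3)·7 + (-1/3)·(19/2) + (2/3)·(29/2) = 67/6.

(71/6, 67/6)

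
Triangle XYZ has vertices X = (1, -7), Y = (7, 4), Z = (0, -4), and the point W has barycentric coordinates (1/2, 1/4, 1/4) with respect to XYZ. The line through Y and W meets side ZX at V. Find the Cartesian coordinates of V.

(2/3, -6)

Line YW meets ZX where the Y-coordinate vanishes; zeroing W's Y-weight and renormalizing leaves Z, X-weights 1/4 : 1/2 → (1/3, 2/3).
So V = (1/3)·Z + (2/3)·X = (2/3, -6).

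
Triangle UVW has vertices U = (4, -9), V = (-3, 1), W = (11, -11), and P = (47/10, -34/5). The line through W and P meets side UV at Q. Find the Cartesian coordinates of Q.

Barycentric coordinates of P with respect to UVW: (3/10, 3/10, 2/5).
On side UV the W-coordinate is zero; dropping P's W-weight 2/5 and renormalizing the remaining 3/10 : 3/10 gives weights 1/2, 1/2 on U, V.
Q = (1/2)·(4, -9) + (1/2)·(-3, 1) = (1/2, -4).

(1/2, -4)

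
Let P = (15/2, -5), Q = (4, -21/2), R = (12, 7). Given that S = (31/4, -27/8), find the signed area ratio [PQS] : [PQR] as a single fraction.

1/4

[PQR] = ½·((15/2)·(-21/2−7) + 4·(7−(-5)) + 12·(-5−(-21/2))) = ½·(-525/4 + 48 + 66) = -69/8.
[PQS] = ½·((15/2)·(-21/2−(-27/8)) + 4·(-27/8−(-5)) + (31/4)·(-5−(-21/2))) = ½·(-855/16 + 13/2 + 341/8) = -69/32, so the ratio is (-69/32)/(-69/8) = 1/4.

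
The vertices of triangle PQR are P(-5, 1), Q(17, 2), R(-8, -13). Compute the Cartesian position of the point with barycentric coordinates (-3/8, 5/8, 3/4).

S = (-3/8)·P + (5/8)·Q + (3/4)·R.
x-coordinate: (-3/8)·(-5) + (5/8)·17 + (3/4)·(-8) = 13/2.
y-coordinate: (-3/8)·1 + (5/8)·2 + (3/4)·(-13) = -71/8.

(13/2, -71/8)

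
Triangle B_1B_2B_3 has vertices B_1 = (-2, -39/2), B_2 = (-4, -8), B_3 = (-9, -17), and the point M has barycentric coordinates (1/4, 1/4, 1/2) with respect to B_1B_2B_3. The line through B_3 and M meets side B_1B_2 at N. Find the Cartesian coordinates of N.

(-3, -55/4)

Line B_3M meets B_1B_2 where the B_3-coordinate vanishes; zeroing M's B_3-weight and renormalizing leaves B_1, B_2-weights 1/4 : 1/4 → (1/2, 1/2).
So N = (1/2)·B_1 + (1/2)·B_2 = (-3, -55/4).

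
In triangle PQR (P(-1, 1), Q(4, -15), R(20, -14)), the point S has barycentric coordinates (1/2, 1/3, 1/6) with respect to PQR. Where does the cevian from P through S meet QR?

Line PS meets QR where the P-coordinate vanishes; zeroing S's P-weight and renormalizing leaves Q, R-weights 1/3 : 1/6 → (2/3, 1/3).
So T = (2/3)·Q + (1/3)·R = (28/3, -44/3).

(28/3, -44/3)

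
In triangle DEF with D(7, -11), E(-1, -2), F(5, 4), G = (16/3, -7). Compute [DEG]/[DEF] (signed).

[DEF] = ½·(7·(-2−4) + (-1)·(4−(-11)) + 5·(-11−(-2))) = ½·(-42 − 15 − 45) = -51.
[DEG] = ½·(7·(-2−(-7)) + (-1)·(-7−(-11)) + (16/3)·(-11−(-2))) = ½·(35 − 4 − 48) = -17/2, so the ratio is (-17/2)/(-51) = 1/6.

1/6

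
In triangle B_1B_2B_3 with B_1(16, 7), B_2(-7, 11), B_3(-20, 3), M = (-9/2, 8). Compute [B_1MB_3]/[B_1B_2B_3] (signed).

1/2

[B_1B_2B_3] = ½·(16·(11−3) + (-7)·(3−7) + (-20)·(7−11)) = ½·(128 + 28 + 80) = 118.
[B_1MB_3] = ½·(16·(8−3) + (-9/2)·(3−7) + (-20)·(7−8)) = ½·(80 + 18 + 20) = 59, so the ratio is 59/118 = 1/2.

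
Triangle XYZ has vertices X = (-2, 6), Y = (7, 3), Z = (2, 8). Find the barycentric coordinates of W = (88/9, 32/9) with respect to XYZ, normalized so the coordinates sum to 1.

(-5/9, 10/9, 4/9)

Signed area of the reference triangle: [XYZ] = ½·((-2)·(3−8) + 7·(8−6) + 2·(6−3)) = ½·(10 + 14 + 6) = 15.
[WYZ] = ½·((88/9)·(3−8) + 7·(8−(32/9)) + 2·(32/9−3)) = ½·(-440/9 + 280/9 + 10/9) = -25/3, so the X-coordinate is (-25/3)/15 = -5/9.
[XWZ] = ½·((-2)·(32/9−8) + (88/9)·(8−6) + 2·(6−(32/9))) = ½·(80/9 + 176/9 + 44/9) = 50/3, so the Y-coordinate is 10/9.
[XYW] = ½·((-2)·(3−(32/9)) + 7·(32/9−6) + (88/9)·(6−3)) = ½·(10/9 − 154/9 + 88/3) = 20/3, so the Z-coordinate is 4/9.
Check: -5/9 + 10/9 + 4/9 = 1.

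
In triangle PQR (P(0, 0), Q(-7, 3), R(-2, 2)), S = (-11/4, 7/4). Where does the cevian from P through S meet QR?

(-11/3, 7/3)

Barycentric coordinates of S with respect to PQR: (1/4, 1/4, 1/2).
On side QR the P-coordinate is zero; dropping S's P-weight 1/4 and renormalizing the remaining 1/4 : 1/2 gives weights 1/3, 2/3 on Q, R.
T = (1/3)·(-7, 3) + (2/3)·(-2, 2) = (-11/3, 7/3).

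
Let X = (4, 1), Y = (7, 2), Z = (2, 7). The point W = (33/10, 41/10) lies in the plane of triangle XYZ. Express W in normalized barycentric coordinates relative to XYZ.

(2/5, 1/10, 1/2)

Signed area of the reference triangle: [XYZ] = ½·(4·(2−7) + 7·(7−1) + 2·(1−2)) = ½·(-20 + 42 − 2) = 10.
[WYZ] = ½·((33/10)·(2−7) + 7·(7−(41/10)) + 2·(41/10−2)) = ½·(-33/2 + 203/10 + 21/5) = 4, so the X-coordinate is 4/10 = 2/5.
[XWZ] = ½·(4·(41/10−7) + (33/10)·(7−1) + 2·(1−(41/10))) = ½·(-58/5 + 99/5 − 31/5) = 1, so the Y-coordinate is 1/10.
[XYW] = ½·(4·(2−(41/10)) + 7·(41/10−1) + (33/10)·(1−2)) = ½·(-42/5 + 217/10 − 33/10) = 5, so the Z-coordinate is 1/2.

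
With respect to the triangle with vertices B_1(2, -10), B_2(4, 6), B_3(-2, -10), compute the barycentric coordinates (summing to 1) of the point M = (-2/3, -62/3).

(4/3, -2/3, 1/3)

Signed area of the reference triangle: [B_1B_2B_3] = ½·(2·(6−(-10)) + 4·(-10−(-10)) + (-2)·(-10−6)) = ½·(32 + 0 + 32) = 32.
[MB_2B_3] = ½·((-2/3)·(6−(-10)) + 4·(-10−(-62/3)) + (-2)·(-62/3−6)) = ½·(-32/3 + 128/3 + 160/3) = 128/3, so the B_1-coordinate is (128/3)/32 = 4/3.
[B_1MB_3] = ½·(2·(-62/3−(-10)) + (-2/3)·(-10−(-10)) + (-2)·(-10−(-62/3))) = ½·(-64/3 + 0 − 64/3) = -64/3, so the B_2-coordinate is -2/3.
[B_1B_2M] = ½·(2·(6−(-62/3)) + 4·(-62/3−(-10)) + (-2/3)·(-10−6)) = ½·(160/3 − 128/3 + 32/3) = 32/3, so the B_3-coordinate is 1/3.
Check: 4/3 − 2/3 + 1/3 = 1.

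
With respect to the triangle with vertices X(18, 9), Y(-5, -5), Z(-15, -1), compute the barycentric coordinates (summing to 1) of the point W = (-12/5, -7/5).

Signed area of the reference triangle: [XYZ] = ½·(18·(-5−(-1)) + (-5)·(-1−9) + (-15)·(9−(-5))) = ½·(-72 + 50 − 210) = -116.
[WYZ] = ½·((-12/5)·(-5−(-1)) + (-5)·(-1−(-7/5)) + (-15)·(-7/5−(-5))) = ½·(48/5 − 2 − 54) = -116/5, so the X-coordinate is (-116/5)/(-116) = 1/5.
[XWZ] = ½·(18·(-7/5−(-1)) + (-12/5)·(-1−9) + (-15)·(9−(-7/5))) = ½·(-36/5 + 24 − 156) = -348/5, so the Y-coordinate is 3/5.
[XYW] = ½·(18·(-5−(-7/5)) + (-5)·(-7/5−9) + (-12/5)·(9−(-5))) = ½·(-324/5 + 52 − 168/5) = -116/5, so the Z-coordinate is 1/5.

(1/5, 3/5, 1/5)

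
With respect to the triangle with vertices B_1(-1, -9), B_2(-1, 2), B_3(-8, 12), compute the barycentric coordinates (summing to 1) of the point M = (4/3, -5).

(1/3, 1, -1/3)

Signed area of the reference triangle: [B_1B_2B_3] = ½·((-1)·(2−12) + (-1)·(12−(-9)) + (-8)·(-9−2)) = ½·(10 − 21 + 88) = 77/2.
[MB_2B_3] = ½·((4/3)·(2−12) + (-1)·(12−(-5)) + (-8)·(-5−2)) = ½·(-40/3 − 17 + 56) = 77/6, so the B_1-coordinate is (77/6)/(77/2) = 1/3.
[B_1MB_3] = ½·((-1)·(-5−12) + (4/3)·(12−(-9)) + (-8)·(-9−(-5))) = ½·(17 + 28 + 32) = 77/2, so the B_2-coordinate is 1.
[B_1B_2M] = ½·((-1)·(2−(-5)) + (-1)·(-5−(-9)) + (4/3)·(-9−2)) = ½·(-7 − 4 − 44/3) = -77/6, so the B_3-coordinate is -1/3.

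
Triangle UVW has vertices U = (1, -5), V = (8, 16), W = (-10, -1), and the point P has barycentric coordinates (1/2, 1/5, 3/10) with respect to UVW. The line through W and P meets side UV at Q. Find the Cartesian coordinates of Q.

(3, 1)

Line WP meets UV where the W-coordinate vanishes; zeroing P's W-weight and renormalizing leaves U, V-weights 1/2 : 1/5 → (5/7, 2/7).
So Q = (5/7)·U + (2/7)·V = (3, 1).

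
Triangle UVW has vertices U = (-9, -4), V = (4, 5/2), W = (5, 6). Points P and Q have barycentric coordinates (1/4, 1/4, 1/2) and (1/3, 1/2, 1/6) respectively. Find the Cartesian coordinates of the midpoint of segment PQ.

Barycentric coordinates of the midpoint are the average: (7/24, 3/8, 1/3).
Converting: (7/24)·U + (3/8)·V + (1/3)·W = (13/24, 85/48).

(13/24, 85/48)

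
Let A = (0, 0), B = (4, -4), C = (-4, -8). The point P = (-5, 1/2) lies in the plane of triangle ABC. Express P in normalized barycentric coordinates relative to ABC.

Signed area of the reference triangle: [ABC] = ½·(0·(-4−(-8)) + 4·(-8−0) + (-4)·(0−(-4))) = ½·(0 − 32 − 16) = -24.
[PBC] = ½·((-5)·(-4−(-8)) + 4·(-8−(1/2)) + (-4)·(1/2−(-4))) = ½·(-20 − 34 − 18) = -36, so the A-coordinate is (-36)/(-24) = 3/2.
[APC] = ½·(0·(1/2−(-8)) + (-5)·(-8−0) + (-4)·(0−(1/2))) = ½·(0 + 40 + 2) = 21, so the B-coordinate is -7/8.
[ABP] = ½·(0·(-4−(1/2)) + 4·(1/2−0) + (-5)·(0−(-4))) = ½·(0 + 2 − 20) = -9, so the C-coordinate is 3/8.

(3/2, -7/8, 3/8)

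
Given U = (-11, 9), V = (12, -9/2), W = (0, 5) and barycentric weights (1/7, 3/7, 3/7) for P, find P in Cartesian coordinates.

(25/7, 3/2)

P = (1/7)·U + (3/7)·V + (3/7)·W.
x-coordinate: (1/7)·(-11) + (3/7)·12 + (3/7)·0 = 25/7.
y-coordinate: (1/7)·9 + (3/7)·(-9/2) + (3/7)·5 = 3/2.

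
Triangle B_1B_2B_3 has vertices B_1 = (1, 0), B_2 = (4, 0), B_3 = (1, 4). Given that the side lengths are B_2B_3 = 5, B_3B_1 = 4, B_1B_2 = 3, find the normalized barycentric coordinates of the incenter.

The incenter has barycentric coordinates proportional to the opposite side lengths: (5 : 4 : 3).
Normalizing by 5+4+3 = 12 gives (5/12, 1/3, 1/4).

(5/12, 1/3, 1/4)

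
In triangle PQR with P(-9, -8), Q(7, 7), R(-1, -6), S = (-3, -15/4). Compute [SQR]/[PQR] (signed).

[PQR] = ½·((-9)·(7−(-6)) + 7·(-6−(-8)) + (-1)·(-8−7)) = ½·(-117 + 14 + 15) = -44.
[SQR] = ½·((-3)·(7−(-6)) + 7·(-6−(-15/4)) + (-1)·(-15/4−7)) = ½·(-39 − 63/4 + 43/4) = -22, so the ratio is (-22)/(-44) = 1/2.

1/2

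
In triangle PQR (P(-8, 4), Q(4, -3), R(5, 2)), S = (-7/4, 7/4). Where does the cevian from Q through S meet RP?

Barycentric coordinates of S with respect to PQR: (1/2, 1/4, 1/4).
On side RP the Q-coordinate is zero; dropping S's Q-weight 1/4 and renormalizing the remaining 1/4 : 1/2 gives weights 1/3, 2/3 on R, P.
T = (1/3)·(5, 2) + (2/3)·(-8, 4) = (-11/3, 10/3).

(-11/3, 10/3)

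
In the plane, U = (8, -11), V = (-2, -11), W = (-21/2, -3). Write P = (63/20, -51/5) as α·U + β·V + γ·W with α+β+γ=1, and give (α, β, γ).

(3/5, 3/10, 1/10)

Signed area of the reference triangle: [UVW] = ½·(8·(-11−(-3)) + (-2)·(-3−(-11)) + (-21/2)·(-11−(-11))) = ½·(-64 − 16 + 0) = -40.
[PVW] = ½·((63/20)·(-11−(-3)) + (-2)·(-3−(-51/5)) + (-21/2)·(-51/5−(-11))) = ½·(-126/5 − 72/5 − 42/5) = -24, so the U-coordinate is (-24)/(-40) = 3/5.
[UPW] = ½·(8·(-51/5−(-3)) + (63/20)·(-3−(-11)) + (-21/2)·(-11−(-51/5))) = ½·(-288/5 + 126/5 + 42/5) = -12, so the V-coordinate is 3/10.
[UVP] = ½·(8·(-11−(-51/5)) + (-2)·(-51/5−(-11)) + (63/20)·(-11−(-11))) = ½·(-32/5 − 8/5 + 0) = -4, so the W-coordinate is 1/10.
Check: 3/5 + 3/10 + 1/10 = 1.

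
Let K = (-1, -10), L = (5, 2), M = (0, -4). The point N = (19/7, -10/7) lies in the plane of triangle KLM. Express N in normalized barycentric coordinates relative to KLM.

Signed area of the reference triangle: [KLM] = ½·((-1)·(2−(-4)) + 5·(-4−(-10)) + 0·(-10−2)) = ½·(-6 + 30 + 0) = 12.
[NLM] = ½·((19/7)·(2−(-4)) + 5·(-4−(-10/7)) + 0·(-10/7−2)) = ½·(114/7 − 90/7 + 0) = 12/7, so the K-coordinate is (12/7)/12 = 1/7.
[KNM] = ½·((-1)·(-10/7−(-4)) + (19/7)·(-4−(-10)) + 0·(-10−(-10/7))) = ½·(-18/7 + 114/7 + 0) = 48/7, so the L-coordinate is 4/7.
[KLN] = ½·((-1)·(2−(-10/7)) + 5·(-10/7−(-10)) + (19/7)·(-10−2)) = ½·(-24/7 + 300/7 − 228/7) = 24/7, so the M-coordinate is 2/7.
Check: 1/7 + 4/7 + 2/7 = 1.

(1/7, 4/7, 2/7)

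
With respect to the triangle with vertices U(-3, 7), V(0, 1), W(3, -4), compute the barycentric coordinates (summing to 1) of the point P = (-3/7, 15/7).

Signed area of the reference triangle: [UVW] = ½·((-3)·(1−(-4)) + 0·(-4−7) + 3·(7−1)) = ½·(-15 + 0 + 18) = 3/2.
[PVW] = ½·((-3/7)·(1−(-4)) + 0·(-4−(15/7)) + 3·(15/7−1)) = ½·(-15/7 + 0 + 24/7) = 9/14, so the U-coordinate is (9/14)/(3/2) = 3/7.
[UPW] = ½·((-3)·(15/7−(-4)) + (-3/7)·(-4−7) + 3·(7−(15/7))) = ½·(-129/7 + 33/7 + 102/7) = 3/7, so the V-coordinate is 2/7.
[UVP] = ½·((-3)·(1−(15/7)) + 0·(15/7−7) + (-3/7)·(7−1)) = ½·(24/7 + 0 − 18/7) = 3/7, so the W-coordinate is 2/7.
Check: 3/7 + 2/7 + 2/7 = 1.

(3/7, 2/7, 2/7)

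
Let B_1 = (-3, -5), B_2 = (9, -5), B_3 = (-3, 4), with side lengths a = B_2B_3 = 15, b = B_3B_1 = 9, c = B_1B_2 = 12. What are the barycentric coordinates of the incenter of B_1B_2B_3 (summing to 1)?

The incenter has barycentric coordinates proportional to the opposite side lengths: (15 : 9 : 12).
Normalizing by 15+9+12 = 36 gives (5/12, 1/4, 1/3).

(5/12, 1/4, 1/3)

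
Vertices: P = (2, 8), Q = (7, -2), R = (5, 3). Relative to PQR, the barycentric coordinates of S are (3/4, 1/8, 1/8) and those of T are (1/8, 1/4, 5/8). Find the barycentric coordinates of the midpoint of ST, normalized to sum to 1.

Since both coordinate triples sum to 1, the midpoint's barycentrics are the componentwise average.
(3/4+1/8)/2 = 7/16; similarly 3/16 and 3/8.

(7/16, 3/16, 3/8)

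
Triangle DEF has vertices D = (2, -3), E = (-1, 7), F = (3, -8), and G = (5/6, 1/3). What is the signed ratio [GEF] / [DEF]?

1/6

[DEF] = ½·(2·(7−(-8)) + (-1)·(-8−(-3)) + 3·(-3−7)) = ½·(30 + 5 − 30) = 5/2.
[GEF] = ½·((5/6)·(7−(-8)) + (-1)·(-8−(1/3)) + 3·(1/3−7)) = ½·(25/2 + 25/3 − 20) = 5/12, so the ratio is (5/12)/(5/2) = 1/6.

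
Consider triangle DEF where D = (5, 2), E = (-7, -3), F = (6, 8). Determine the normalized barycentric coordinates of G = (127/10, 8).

Signed area of the reference triangle: [DEF] = ½·(5·(-3−8) + (-7)·(8−2) + 6·(2−(-3))) = ½·(-55 − 42 + 30) = -67/2.
[GEF] = ½·((127/10)·(-3−8) + (-7)·(8−8) + 6·(8−(-3))) = ½·(-1397/10 + 0 + 66) = -737/20, so the D-coordinate is (-737/20)/(-67/2) = 11/10.
[DGF] = ½·(5·(8−8) + (127/10)·(8−2) + 6·(2−8)) = ½·(0 + 381/5 − 36) = 201/10, so the E-coordinate is -3/5.
[DEG] = ½·(5·(-3−8) + (-7)·(8−2) + (127/10)·(2−(-3))) = ½·(-55 − 42 + 127/2) = -67/4, so the F-coordinate is 1/2.

(11/10, -3/5, 1/2)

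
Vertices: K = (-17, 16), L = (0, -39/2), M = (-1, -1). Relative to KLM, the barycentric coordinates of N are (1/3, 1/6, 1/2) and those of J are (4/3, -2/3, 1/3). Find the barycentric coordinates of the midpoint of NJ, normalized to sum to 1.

(5/6, -1/4, 5/12)

Since both coordinate triples sum to 1, the midpoint's barycentrics are the componentwise average.
(1/3+4/3)/2 = 5/6; similarly -1/4 and 5/12.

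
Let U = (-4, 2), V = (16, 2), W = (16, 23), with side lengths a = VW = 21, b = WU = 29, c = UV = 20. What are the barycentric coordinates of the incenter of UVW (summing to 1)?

(3/10, 29/70, 2/7)

The incenter has barycentric coordinates proportional to the opposite side lengths: (21 : 29 : 20).
Normalizing by 21+29+20 = 70 gives (3/10, 29/70, 2/7).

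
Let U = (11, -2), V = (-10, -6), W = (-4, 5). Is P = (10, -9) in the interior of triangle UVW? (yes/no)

Barycentric coordinates of P: (238/207, 112/207, -143/207).
The three coordinates are positive, positive, negative; a point is interior exactly when all three are positive.

no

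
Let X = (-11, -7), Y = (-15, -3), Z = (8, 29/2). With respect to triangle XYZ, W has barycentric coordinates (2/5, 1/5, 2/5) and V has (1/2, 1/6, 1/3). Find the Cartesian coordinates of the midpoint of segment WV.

(-143/30, 97/60)

Barycentric coordinates of the midpoint are the average: (9/20, 11/60, 11/30).
Converting: (9/20)·X + (11/60)·Y + (11/30)·Z = (-143/30, 97/60).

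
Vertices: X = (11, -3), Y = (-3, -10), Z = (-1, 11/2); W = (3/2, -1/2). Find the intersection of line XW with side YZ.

(-5/3, 1/3)

Barycentric coordinates of W with respect to XYZ: (1/4, 1/4, 1/2).
On side YZ the X-coordinate is zero; dropping W's X-weight 1/4 and renormalizing the remaining 1/4 : 1/2 gives weights 1/3, 2/3 on Y, Z.
V = (1/3)·(-3, -10) + (2/3)·(-1, 11/2) = (-5/3, 1/3).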